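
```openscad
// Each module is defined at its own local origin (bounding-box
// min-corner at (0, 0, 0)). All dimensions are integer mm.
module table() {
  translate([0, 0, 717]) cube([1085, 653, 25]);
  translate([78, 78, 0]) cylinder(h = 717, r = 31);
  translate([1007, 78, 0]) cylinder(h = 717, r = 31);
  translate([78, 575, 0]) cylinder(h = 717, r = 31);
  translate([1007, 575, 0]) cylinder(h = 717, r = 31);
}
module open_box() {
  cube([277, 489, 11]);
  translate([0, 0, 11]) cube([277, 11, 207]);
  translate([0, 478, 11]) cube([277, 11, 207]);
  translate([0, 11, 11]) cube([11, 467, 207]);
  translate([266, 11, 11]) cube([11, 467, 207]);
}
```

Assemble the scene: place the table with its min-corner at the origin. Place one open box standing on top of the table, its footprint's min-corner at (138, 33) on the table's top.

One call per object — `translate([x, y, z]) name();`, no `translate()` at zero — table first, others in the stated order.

table();
translate([138, 33, 742]) open_box();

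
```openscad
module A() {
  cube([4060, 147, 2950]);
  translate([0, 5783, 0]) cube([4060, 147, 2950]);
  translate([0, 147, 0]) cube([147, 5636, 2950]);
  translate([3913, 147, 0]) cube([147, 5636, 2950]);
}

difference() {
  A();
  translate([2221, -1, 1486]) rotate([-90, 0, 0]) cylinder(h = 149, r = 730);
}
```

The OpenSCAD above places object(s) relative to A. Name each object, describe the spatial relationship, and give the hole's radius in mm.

The subtracted cylinder has r = 730 mm.

A is a house frame. The house frame has a circular hole through its front wall. The hole's radius is 730 mm.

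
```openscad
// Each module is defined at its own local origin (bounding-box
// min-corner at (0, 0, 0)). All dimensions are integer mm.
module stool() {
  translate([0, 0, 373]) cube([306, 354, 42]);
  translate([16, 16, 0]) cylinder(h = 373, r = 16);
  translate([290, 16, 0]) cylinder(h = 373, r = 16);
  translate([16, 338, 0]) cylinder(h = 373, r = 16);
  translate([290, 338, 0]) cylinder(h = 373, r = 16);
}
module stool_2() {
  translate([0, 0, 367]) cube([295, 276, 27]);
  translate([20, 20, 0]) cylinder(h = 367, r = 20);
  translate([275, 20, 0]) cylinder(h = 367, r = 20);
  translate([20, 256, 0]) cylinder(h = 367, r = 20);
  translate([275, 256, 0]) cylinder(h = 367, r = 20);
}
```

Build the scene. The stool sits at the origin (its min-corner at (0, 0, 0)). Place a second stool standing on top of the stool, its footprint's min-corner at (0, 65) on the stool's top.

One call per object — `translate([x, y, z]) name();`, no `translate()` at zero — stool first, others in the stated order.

stool();
translate([0, 65, 415]) stool_2();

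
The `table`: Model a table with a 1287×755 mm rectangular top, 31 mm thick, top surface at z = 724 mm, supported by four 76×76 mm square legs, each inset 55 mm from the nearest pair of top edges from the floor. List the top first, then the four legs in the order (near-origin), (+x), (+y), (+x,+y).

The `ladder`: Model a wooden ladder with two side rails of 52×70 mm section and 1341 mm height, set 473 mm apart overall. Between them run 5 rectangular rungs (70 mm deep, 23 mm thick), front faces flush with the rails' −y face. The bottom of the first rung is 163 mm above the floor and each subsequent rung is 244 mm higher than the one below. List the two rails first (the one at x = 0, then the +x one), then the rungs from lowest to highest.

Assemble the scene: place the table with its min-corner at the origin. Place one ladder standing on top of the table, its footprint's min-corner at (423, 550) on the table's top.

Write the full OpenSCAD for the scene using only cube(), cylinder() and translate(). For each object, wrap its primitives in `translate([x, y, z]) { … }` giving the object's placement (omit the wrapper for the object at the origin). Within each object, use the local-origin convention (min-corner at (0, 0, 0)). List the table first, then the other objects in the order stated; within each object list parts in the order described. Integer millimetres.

translate([0, 0, 693]) cube([1287, 755, 31]);
translate([55, 55, 0]) cube([76, 76, 693]);
translate([1156, 55, 0]) cube([76, 76, 693]);
translate([55, 624, 0]) cube([76, 76, 693]);
translate([1156, 624, 0]) cube([76, 76, 693]);
translate([423, 550, 724]) {
  cube([52, 70, 1341]);
  translate([421, 0, 0]) cube([52, 70, 1341]);
  translate([52, 0, 163]) cube([369, 70, 23]);
  translate([52, 0, 407]) cube([369, 70, 23]);
  translate([52, 0, 651]) cube([369, 70, 23]);
  translate([52, 0, 895]) cube([369, 70, 23]);
  translate([52, 0, 1139]) cube([369, 70, 23]);
}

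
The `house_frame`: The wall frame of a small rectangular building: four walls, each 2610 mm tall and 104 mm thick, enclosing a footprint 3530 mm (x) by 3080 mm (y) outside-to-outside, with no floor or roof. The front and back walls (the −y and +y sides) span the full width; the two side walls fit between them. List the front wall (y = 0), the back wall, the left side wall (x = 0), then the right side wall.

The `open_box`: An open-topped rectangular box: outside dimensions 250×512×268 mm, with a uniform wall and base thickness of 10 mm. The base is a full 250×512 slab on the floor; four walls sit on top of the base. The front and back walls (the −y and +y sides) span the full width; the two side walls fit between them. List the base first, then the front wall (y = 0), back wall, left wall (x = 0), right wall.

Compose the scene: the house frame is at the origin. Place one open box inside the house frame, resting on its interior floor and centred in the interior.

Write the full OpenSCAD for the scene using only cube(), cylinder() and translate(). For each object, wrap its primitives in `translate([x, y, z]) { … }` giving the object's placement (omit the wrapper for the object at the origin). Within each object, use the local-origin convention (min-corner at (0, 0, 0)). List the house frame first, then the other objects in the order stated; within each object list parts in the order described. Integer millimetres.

cube([3530, 104, 2610]);
translate([0, 2976, 0]) cube([3530, 104, 2610]);
translate([0, 104, 0]) cube([104, 2872, 2610]);
translate([3426, 104, 0]) cube([104, 2872, 2610]);
translate([1640, 1284, 0]) {
  cube([250, 512, 10]);
  translate([0, 0, 10]) cube([250, 10, 258]);
  translate([0, 502, 10]) cube([250, 10, 258]);
  translate([0, 10, 10]) cube([10, 492, 258]);
  translate([240, 10, 10]) cube([10, 492, 258]);
}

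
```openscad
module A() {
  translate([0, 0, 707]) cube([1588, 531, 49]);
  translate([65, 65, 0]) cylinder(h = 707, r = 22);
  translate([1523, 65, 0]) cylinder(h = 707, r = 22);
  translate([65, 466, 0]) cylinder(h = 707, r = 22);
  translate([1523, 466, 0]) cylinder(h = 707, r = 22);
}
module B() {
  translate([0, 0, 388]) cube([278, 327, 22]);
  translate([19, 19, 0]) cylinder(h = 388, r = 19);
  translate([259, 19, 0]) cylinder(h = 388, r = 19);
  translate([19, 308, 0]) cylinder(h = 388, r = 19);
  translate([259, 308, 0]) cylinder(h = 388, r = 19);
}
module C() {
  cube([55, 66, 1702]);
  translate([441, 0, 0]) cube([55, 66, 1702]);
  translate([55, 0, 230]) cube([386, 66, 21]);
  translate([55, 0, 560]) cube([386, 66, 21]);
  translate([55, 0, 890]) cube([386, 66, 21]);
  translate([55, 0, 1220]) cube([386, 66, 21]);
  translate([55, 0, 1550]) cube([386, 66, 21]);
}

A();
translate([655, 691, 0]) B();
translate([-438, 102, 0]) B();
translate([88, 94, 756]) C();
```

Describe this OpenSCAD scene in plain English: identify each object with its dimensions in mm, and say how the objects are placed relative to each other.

A is a rectangular dining table. The top is 1588×531×49 mm with its upper surface at z = 756 mm. It stands on four round legs of 44 mm diameter, each leg's bounding box inset 43 mm from the nearest pair of top edges, running from the floor to the underside of the top.

B is a simple wooden stool: a rectangular seat 278 mm (x) by 327 mm (y), 22 mm thick, top face at z = 410 mm, on four round legs, each 38 mm in diameter. The legs rest on z = 0, each leg's axis is inset half a diameter from the nearest pair of seat edges (so the leg's bounding box is flush with the corner).

C is a straight ladder. Two 55×66 mm vertical rails, 1702 mm tall, stand 496 mm apart (outside-to-outside) with their front faces coplanar on the −y side. 5 rungs, each 66 mm deep and 21 mm tall, span between the inner faces of the rails, front faces flush with the rails. The lowest rung's underside is at z = 230 mm and rungs are spaced 330 mm apart (underside to underside).

Two stools sit around the table at the +y, −x sides. The ladder is on top of the table.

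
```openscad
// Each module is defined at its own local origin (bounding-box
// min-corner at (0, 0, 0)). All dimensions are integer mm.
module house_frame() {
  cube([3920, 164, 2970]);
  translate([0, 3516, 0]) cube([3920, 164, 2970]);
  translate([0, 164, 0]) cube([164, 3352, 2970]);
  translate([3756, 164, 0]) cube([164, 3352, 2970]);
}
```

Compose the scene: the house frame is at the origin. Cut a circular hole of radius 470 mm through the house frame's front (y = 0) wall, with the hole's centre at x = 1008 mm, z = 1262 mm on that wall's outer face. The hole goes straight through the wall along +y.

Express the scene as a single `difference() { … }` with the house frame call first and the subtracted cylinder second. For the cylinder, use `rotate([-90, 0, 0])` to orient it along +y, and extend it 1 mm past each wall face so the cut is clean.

difference() {
  house_frame();
  translate([1008, -1, 1262]) rotate([-90, 0, 0]) cylinder(h = 166, r = 470);
}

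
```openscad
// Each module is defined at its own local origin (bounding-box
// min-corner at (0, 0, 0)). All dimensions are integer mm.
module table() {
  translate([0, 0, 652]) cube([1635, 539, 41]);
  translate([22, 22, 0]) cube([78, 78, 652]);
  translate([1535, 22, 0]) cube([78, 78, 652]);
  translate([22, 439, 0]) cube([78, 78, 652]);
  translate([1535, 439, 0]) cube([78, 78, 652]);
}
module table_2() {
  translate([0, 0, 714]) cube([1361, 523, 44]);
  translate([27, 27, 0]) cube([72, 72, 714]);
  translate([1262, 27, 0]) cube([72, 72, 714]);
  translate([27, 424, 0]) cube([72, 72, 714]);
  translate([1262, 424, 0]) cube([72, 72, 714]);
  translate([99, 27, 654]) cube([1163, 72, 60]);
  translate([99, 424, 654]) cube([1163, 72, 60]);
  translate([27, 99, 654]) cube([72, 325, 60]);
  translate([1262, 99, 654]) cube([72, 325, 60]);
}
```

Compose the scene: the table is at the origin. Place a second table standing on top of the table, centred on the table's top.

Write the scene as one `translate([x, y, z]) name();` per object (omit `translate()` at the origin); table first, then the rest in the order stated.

table();
translate([137, 8, 693]) table_2();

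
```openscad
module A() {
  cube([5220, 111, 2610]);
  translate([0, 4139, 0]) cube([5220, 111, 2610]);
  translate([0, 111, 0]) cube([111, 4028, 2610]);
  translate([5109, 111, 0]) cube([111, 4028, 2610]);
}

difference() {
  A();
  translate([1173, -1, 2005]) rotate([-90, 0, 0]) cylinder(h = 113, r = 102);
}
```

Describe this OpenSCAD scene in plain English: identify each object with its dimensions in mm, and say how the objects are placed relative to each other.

A is a box-shaped house frame (walls only): outside footprint 5220×4250 mm, wall height 2610 mm, wall thickness 111 mm. The two y-facing walls run the full x-width; the two x-facing walls fit between the inner faces of the y-facing walls.

The house frame has a circular hole of radius 102 mm through its front wall, centred at (x = 1173, z = 2005).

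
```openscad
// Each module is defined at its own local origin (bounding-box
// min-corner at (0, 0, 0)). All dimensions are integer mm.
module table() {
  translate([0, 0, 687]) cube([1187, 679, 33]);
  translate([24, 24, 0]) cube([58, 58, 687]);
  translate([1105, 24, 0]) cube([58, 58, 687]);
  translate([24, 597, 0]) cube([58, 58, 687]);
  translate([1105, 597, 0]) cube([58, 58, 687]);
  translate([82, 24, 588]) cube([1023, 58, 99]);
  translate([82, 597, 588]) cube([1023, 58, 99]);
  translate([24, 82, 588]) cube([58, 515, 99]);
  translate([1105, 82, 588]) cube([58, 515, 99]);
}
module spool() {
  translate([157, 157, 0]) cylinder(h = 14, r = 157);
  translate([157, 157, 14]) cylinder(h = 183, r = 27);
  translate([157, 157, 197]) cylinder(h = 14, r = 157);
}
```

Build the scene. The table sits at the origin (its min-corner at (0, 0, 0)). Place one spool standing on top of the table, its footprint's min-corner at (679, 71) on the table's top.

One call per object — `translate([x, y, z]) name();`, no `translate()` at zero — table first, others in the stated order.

table();
translate([679, 71, 720]) spool();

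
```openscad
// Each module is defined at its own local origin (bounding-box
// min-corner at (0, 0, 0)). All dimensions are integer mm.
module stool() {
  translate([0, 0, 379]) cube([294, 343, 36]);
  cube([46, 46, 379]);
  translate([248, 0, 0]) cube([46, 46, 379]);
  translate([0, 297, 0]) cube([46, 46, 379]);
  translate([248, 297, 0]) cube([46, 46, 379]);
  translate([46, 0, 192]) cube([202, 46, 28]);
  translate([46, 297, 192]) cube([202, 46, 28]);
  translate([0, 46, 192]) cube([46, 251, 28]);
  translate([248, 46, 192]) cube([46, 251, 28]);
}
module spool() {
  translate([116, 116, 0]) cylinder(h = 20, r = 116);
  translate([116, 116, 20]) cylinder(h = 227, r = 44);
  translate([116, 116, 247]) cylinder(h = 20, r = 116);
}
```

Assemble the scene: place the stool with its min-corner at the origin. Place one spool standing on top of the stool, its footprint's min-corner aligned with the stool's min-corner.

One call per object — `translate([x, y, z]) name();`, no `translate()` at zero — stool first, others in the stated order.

stool();
translate([0, 0, 415]) spool();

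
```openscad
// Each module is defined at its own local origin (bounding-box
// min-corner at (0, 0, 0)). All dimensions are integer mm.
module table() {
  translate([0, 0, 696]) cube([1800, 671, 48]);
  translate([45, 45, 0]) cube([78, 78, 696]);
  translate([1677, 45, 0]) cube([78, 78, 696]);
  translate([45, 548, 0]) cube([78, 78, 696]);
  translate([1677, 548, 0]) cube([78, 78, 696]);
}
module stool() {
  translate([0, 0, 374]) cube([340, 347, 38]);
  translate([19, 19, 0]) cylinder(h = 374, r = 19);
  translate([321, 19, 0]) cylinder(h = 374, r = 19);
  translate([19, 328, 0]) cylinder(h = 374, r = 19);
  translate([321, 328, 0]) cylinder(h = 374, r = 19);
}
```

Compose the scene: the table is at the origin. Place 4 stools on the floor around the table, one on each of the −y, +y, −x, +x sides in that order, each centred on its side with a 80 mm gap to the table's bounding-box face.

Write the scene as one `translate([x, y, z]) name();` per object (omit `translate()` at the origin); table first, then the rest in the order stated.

table();
translate([730, -427, 0]) stool();
translate([730, 751, 0]) stool();
translate([-420, 162, 0]) stool();
translate([1880, 162, 0]) stool();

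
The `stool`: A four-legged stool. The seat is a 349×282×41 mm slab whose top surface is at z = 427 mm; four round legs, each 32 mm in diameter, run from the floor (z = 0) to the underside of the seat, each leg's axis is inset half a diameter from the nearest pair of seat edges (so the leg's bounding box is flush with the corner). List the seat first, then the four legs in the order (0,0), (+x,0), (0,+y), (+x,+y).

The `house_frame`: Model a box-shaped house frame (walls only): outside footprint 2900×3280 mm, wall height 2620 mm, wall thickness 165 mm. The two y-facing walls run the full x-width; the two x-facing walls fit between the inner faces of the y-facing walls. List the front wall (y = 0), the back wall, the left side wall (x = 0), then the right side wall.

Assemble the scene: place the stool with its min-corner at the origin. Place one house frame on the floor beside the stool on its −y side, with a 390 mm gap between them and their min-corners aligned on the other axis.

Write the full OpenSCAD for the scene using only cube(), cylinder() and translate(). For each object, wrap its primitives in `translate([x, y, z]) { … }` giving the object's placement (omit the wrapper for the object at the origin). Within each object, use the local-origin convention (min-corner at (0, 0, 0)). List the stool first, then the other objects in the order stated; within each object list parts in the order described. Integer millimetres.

translate([0, 0, 386]) cube([349, 282, 41]);
translate([16, 16, 0]) cylinder(h = 386, r = 16);
translate([333, 16, 0]) cylinder(h = 386, r = 16);
translate([16, 266, 0]) cylinder(h = 386, r = 16);
translate([333, 266, 0]) cylinder(h = 386, r = 16);
translate([0, -3670, 0]) {
  cube([2900, 165, 2620]);
  translate([0, 3115, 0]) cube([2900, 165, 2620]);
  translate([0, 165, 0]) cube([165, 2950, 2620]);
  translate([2735, 165, 0]) cube([165, 2950, 2620]);
}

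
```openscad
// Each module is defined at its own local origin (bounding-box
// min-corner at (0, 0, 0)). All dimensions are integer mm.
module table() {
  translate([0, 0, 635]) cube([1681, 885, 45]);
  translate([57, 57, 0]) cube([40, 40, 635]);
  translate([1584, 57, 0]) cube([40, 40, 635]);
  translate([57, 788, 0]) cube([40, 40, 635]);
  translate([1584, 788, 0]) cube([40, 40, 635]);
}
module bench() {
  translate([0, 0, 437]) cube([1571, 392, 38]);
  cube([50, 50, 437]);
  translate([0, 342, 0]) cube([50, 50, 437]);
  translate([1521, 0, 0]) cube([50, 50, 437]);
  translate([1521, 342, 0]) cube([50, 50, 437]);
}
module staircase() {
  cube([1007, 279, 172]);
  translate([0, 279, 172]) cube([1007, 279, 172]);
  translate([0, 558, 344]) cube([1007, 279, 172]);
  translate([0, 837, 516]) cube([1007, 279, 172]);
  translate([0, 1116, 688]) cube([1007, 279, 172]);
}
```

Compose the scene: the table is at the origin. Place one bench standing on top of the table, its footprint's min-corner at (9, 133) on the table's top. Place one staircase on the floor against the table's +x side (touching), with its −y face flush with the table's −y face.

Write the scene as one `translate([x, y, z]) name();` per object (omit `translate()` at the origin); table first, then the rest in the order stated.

table();
translate([9, 133, 680]) bench();
translate([1681, 0, 0]) staircase();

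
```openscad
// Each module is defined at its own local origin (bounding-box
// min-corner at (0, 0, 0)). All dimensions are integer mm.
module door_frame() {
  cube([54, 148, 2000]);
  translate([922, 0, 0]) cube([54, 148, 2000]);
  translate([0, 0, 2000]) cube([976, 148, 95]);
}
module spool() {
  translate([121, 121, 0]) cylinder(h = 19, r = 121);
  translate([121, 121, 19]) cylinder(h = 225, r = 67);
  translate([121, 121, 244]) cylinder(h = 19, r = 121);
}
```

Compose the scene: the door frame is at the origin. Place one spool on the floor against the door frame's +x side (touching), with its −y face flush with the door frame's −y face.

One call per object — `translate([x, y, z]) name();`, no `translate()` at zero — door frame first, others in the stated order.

door_frame();
translate([976, 0, 0]) spool();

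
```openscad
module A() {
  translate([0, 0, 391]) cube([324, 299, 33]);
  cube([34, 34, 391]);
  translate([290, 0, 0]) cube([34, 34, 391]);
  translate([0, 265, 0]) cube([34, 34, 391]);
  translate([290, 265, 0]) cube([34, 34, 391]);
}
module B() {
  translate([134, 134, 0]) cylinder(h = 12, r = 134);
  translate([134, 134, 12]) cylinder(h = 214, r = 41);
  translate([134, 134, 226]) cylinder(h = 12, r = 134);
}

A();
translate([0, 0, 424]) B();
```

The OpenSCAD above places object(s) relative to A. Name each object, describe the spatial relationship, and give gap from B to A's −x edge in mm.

A is a stool. B is a spool. The spool is on top of the stool. The gap from the spool to the stool's −x edge is 0 mm.

The spool's min-x is at 0; the stool's min-x is 0; gap = 0 mm.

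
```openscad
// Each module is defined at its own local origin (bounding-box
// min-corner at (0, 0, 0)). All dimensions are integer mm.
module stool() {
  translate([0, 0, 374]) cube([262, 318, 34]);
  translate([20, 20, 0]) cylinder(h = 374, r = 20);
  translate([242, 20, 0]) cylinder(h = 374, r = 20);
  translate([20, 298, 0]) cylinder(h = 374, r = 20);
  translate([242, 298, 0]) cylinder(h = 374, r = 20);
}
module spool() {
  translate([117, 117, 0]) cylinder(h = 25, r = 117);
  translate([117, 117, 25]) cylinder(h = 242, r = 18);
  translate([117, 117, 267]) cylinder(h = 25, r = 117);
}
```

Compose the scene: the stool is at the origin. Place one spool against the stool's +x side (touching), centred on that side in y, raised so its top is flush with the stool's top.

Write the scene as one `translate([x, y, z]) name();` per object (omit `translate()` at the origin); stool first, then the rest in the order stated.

stool();
translate([262, 42, 116]) spool();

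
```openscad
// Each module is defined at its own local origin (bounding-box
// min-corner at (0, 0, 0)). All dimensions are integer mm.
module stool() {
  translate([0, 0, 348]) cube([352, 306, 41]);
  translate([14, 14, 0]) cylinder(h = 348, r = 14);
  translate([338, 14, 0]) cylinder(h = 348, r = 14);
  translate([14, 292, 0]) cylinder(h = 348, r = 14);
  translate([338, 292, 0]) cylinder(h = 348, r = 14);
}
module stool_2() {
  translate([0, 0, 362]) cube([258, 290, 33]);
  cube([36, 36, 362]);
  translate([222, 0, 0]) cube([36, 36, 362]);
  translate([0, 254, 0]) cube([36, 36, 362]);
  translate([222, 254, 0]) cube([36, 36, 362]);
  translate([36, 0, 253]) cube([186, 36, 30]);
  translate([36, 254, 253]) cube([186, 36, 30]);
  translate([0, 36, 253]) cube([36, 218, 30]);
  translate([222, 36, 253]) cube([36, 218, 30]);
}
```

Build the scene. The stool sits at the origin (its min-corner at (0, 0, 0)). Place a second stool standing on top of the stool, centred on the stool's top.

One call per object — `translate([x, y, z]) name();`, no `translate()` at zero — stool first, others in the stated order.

stool();
translate([47, 8, 389]) stool_2();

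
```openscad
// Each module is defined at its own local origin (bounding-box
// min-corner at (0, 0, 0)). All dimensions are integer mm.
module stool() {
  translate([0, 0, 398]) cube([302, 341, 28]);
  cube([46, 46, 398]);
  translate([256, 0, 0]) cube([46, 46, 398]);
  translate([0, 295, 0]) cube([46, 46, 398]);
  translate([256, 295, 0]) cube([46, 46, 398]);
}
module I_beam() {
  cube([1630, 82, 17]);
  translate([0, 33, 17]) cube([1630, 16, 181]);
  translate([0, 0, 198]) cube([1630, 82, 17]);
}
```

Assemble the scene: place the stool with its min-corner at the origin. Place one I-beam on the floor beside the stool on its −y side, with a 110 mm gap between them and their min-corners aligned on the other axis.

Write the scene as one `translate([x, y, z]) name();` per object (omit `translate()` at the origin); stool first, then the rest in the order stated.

stool();
translate([0, -192, 0]) I_beam();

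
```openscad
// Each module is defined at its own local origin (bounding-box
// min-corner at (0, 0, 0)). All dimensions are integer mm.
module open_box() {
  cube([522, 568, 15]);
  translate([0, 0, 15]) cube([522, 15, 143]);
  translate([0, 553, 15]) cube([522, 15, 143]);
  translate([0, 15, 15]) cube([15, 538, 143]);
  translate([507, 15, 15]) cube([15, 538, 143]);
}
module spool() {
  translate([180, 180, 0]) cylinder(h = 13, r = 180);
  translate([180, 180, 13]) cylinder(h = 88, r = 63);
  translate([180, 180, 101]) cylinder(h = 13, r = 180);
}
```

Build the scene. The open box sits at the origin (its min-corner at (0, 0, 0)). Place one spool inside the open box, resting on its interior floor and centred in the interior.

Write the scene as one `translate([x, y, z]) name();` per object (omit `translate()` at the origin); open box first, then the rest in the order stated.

open_box();
translate([81, 104, 15]) spool();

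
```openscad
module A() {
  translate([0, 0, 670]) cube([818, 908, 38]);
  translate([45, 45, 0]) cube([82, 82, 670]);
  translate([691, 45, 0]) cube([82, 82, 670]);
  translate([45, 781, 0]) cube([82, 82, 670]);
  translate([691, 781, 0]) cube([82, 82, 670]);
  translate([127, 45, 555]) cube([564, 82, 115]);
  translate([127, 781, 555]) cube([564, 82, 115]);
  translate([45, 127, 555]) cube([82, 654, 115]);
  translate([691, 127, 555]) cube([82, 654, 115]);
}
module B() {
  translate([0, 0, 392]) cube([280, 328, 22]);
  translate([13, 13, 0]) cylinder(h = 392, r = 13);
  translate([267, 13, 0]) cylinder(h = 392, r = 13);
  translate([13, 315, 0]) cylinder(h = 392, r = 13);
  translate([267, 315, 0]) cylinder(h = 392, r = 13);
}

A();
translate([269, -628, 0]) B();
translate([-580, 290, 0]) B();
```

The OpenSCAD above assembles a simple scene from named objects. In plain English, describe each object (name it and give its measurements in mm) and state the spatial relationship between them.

A is a table with a 818×908 mm rectangular top, 38 mm thick, top surface at z = 708 mm, supported by four 82×82 mm square legs, each inset 45 mm from the nearest pair of top edges, running from the floor. Four apron rails, 82 mm thick and 115 mm tall, run between adjacent legs with their top edges flush with the underside of the top and their outer faces flush with the legs' outer faces.

B is a four-legged stool. The seat is 280×328 mm, 22 mm thick, top at z = 414 mm. It stands on four round legs, each 26 mm in diameter, from z = 0 to the seat underside, each leg's axis is inset half a diameter from the nearest pair of seat edges (so the leg's bounding box is flush with the corner).

Two stools sit around the table at the −y, −x sides.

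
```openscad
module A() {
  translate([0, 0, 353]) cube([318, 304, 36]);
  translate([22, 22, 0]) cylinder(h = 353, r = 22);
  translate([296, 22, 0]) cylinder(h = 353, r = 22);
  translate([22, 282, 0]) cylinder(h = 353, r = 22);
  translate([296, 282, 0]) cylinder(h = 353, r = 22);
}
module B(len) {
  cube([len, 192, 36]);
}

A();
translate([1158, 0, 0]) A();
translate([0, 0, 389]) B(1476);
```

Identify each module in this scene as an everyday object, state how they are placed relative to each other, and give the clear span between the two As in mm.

A is a stool. B is a beam. A beam spans the tops of two stools. The clear span between the two stools is 840 mm.

Second stool starts at x = 1158; first ends at x = 318; clear span = 1158 − 318 = 840 mm.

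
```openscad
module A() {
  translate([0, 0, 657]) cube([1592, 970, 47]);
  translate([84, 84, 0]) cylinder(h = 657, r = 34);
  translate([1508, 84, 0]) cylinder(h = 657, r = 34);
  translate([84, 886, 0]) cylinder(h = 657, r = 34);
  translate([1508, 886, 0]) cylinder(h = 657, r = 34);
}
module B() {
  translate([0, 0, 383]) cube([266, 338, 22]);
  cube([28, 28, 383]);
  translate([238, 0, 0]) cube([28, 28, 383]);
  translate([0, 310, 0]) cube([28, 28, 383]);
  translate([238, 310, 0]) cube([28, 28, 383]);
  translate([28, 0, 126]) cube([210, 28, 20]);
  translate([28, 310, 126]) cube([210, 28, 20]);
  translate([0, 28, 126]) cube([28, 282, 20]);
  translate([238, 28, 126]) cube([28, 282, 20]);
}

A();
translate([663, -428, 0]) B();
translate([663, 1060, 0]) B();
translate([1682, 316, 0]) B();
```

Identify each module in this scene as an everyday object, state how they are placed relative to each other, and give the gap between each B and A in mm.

Each stool's nearest face is 90 mm from the table's bounding box.

A is a table. B is a stool. Three stools sit around the table at the −y, +y, +x sides. The gap between each stool and the table is 90 mm.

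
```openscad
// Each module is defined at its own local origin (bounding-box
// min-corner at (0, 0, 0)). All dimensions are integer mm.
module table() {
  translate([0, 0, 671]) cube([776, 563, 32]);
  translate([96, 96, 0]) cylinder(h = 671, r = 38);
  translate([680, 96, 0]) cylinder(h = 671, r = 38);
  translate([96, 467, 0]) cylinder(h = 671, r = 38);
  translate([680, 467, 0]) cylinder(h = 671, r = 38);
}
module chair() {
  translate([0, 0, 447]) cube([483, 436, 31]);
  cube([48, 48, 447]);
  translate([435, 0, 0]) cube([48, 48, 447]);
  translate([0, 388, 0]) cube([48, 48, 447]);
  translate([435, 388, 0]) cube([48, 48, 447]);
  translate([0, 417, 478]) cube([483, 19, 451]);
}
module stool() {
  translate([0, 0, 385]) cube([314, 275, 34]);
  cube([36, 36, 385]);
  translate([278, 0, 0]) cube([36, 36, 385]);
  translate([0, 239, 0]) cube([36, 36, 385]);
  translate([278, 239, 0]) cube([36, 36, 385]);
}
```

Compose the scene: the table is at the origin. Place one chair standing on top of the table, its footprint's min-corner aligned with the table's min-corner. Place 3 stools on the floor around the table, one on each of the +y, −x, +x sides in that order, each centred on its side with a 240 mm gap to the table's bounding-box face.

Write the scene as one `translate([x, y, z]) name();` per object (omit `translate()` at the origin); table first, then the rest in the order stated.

table();
translate([0, 0, 703]) chair();
translate([231, 803, 0]) stool();
translate([-554, 144, 0]) stool();
translate([1016, 144, 0]) stool();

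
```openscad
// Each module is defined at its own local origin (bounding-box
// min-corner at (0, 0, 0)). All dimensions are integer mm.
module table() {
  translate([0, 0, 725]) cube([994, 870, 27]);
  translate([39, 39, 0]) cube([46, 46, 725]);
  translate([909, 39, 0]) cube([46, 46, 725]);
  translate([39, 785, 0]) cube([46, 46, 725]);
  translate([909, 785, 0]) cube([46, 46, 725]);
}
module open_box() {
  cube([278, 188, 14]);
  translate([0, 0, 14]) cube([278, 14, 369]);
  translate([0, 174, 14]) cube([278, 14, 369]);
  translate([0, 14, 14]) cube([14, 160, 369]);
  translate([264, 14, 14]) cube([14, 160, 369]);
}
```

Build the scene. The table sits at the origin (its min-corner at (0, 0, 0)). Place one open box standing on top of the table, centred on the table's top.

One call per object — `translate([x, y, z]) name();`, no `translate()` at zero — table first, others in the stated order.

table();
translate([358, 341, 752]) open_box();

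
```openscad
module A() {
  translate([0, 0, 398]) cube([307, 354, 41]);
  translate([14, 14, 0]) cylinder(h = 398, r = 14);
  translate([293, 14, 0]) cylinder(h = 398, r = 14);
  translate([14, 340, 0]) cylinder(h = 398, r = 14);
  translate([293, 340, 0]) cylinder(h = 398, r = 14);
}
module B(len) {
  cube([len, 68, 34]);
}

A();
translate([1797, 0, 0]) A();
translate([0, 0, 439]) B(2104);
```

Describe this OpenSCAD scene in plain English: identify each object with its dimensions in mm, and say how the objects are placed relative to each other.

A is a four-legged stool. The seat is a 307×354×41 mm slab whose top surface is at z = 439 mm; four round legs, each 28 mm in diameter, run from the floor (z = 0) to the underside of the seat, each leg's axis is inset half a diameter from the nearest pair of seat edges (so the leg's bounding box is flush with the corner).

B is a rectangular beam 2104 mm long (x), 68 mm deep (y), 34 mm thick (z).

The beam spans the tops of two stools placed 1490 mm apart, resting at z = 439 mm.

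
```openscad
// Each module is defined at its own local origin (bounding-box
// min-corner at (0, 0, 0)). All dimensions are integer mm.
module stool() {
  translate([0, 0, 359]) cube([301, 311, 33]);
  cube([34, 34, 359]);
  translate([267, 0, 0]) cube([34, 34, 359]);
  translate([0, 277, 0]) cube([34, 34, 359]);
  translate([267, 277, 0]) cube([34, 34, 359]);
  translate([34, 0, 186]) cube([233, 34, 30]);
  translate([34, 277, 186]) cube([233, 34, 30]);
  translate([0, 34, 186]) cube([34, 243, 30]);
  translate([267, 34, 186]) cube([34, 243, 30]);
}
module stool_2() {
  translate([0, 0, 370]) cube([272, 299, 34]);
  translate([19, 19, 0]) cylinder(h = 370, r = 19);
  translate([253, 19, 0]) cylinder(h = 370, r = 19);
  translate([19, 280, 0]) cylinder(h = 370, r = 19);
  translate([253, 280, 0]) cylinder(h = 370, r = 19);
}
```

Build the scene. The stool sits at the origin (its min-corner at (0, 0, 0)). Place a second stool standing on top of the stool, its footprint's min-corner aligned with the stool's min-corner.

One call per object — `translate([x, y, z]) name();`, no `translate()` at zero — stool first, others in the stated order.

stool();
translate([0, 0, 392]) stool_2();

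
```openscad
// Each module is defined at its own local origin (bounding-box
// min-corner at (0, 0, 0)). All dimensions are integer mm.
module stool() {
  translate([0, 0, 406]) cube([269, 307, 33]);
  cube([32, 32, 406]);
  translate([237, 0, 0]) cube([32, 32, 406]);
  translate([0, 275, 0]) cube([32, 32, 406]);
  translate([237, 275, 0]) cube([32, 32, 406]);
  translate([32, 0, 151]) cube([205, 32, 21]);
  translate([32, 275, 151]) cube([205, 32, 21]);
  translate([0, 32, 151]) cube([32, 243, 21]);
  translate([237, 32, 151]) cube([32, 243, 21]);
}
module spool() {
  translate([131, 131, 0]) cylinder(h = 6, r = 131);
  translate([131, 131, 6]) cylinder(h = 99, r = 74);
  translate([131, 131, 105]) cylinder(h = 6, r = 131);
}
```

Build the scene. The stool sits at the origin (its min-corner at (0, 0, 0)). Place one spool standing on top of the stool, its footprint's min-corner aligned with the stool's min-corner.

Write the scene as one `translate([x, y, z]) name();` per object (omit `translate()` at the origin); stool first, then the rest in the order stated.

stool();
translate([0, 0, 439]) spool();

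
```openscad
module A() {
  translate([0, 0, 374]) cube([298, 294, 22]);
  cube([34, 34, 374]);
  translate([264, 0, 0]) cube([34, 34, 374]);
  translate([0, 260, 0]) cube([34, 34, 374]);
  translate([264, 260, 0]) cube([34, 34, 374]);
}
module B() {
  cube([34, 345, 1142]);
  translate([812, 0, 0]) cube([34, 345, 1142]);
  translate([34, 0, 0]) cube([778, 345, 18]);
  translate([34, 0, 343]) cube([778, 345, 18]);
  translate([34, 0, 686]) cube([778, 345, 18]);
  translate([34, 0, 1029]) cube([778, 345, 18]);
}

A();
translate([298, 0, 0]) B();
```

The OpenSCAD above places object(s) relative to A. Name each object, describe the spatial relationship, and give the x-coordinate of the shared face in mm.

The stool's +x face and the bookshelf's −x face are both at x = 298 mm.

A is a stool. B is a bookshelf. The bookshelf is against the stool's +x side, with their −y faces flush. The x-coordinate of the shared face is 298 mm.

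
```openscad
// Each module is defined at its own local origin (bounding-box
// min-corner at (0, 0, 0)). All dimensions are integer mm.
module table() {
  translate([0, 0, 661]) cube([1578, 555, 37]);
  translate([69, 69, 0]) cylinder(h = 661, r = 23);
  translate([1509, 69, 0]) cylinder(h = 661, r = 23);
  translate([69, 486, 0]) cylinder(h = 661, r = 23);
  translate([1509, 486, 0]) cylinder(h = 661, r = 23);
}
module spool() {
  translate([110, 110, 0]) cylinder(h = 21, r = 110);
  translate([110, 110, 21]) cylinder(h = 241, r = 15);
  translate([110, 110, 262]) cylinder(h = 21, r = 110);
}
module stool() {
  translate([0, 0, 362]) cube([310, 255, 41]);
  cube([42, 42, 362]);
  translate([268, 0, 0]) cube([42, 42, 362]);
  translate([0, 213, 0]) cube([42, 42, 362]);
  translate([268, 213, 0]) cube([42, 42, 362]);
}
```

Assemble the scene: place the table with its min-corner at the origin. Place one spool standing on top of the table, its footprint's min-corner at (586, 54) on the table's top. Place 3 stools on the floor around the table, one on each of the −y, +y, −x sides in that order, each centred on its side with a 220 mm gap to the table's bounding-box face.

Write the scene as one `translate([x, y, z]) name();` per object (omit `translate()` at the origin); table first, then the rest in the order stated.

table();
translate([586, 54, 698]) spool();
translate([634, -475, 0]) stool();
translate([634, 775, 0]) stool();
translate([-530, 150, 0]) stool();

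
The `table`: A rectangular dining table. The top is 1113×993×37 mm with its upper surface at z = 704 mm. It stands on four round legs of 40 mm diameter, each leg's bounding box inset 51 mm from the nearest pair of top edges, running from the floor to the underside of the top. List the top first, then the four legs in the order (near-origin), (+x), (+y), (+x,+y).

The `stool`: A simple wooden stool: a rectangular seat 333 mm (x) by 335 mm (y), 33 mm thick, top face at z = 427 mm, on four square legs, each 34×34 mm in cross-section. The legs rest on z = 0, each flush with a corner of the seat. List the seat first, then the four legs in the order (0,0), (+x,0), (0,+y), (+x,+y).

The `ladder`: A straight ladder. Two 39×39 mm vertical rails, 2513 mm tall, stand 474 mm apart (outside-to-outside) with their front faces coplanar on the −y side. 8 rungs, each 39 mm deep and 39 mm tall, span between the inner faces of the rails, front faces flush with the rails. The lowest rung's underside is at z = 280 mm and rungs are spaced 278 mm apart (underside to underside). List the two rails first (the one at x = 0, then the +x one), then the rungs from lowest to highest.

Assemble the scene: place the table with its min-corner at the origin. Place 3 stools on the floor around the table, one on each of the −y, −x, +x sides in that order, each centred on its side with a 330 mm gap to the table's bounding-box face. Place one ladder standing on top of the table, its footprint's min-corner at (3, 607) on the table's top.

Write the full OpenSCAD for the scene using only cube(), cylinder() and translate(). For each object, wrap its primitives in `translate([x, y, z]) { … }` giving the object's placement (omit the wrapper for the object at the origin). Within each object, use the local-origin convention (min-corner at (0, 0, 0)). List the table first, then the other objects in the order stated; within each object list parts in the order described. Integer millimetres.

translate([0, 0, 667]) cube([1113, 993, 37]);
translate([71, 71, 0]) cylinder(h = 667, r = 20);
translate([1042, 71, 0]) cylinder(h = 667, r = 20);
translate([71, 922, 0]) cylinder(h = 667, r = 20);
translate([1042, 922, 0]) cylinder(h = 667, r = 20);
translate([390, -665, 0]) {
  translate([0, 0, 394]) cube([333, 335, 33]);
  cube([34, 34, 394]);
  translate([299, 0, 0]) cube([34, 34, 394]);
  translate([0, 301, 0]) cube([34, 34, 394]);
  translate([299, 301, 0]) cube([34, 34, 394]);
}
translate([-663, 329, 0]) {
  translate([0, 0, 394]) cube([333, 335, 33]);
  cube([34, 34, 394]);
  translate([299, 0, 0]) cube([34, 34, 394]);
  translate([0, 301, 0]) cube([34, 34, 394]);
  translate([299, 301, 0]) cube([34, 34, 394]);
}
translate([1443, 329, 0]) {
  translate([0, 0, 394]) cube([333, 335, 33]);
  cube([34, 34, 394]);
  translate([299, 0, 0]) cube([34, 34, 394]);
  translate([0, 301, 0]) cube([34, 34, 394]);
  translate([299, 301, 0]) cube([34, 34, 394]);
}
translate([3, 607, 704]) {
  cube([39, 39, 2513]);
  translate([435, 0, 0]) cube([39, 39, 2513]);
  translate([39, 0, 280]) cube([396, 39, 39]);
  translate([39, 0, 558]) cube([396, 39, 39]);
  translate([39, 0, 836]) cube([396, 39, 39]);
  translate([39, 0, 1114]) cube([396, 39, 39]);
  translate([39, 0, 1392]) cube([396, 39, 39]);
  translate([39, 0, 1670]) cube([396, 39, 39]);
  translate([39, 0, 1948]) cube([396, 39, 39]);
  translate([39, 0, 2226]) cube([396, 39, 39]);
}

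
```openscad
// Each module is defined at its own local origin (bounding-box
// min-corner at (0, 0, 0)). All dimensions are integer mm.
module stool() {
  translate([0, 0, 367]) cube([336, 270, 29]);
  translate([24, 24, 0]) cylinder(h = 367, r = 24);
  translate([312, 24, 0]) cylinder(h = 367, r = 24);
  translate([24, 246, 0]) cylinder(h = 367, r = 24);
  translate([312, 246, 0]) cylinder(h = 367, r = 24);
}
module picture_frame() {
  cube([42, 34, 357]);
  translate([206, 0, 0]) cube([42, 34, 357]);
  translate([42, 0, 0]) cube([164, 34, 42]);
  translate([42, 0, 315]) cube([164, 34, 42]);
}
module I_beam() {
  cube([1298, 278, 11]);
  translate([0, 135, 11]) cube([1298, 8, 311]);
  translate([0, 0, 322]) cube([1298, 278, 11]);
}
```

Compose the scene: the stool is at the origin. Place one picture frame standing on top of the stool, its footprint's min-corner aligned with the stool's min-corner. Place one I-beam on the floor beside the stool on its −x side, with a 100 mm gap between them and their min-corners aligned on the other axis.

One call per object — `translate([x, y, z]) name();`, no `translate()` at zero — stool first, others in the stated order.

stool();
translate([0, 0, 396]) picture_frame();
translate([-1398, 0, 0]) I_beam();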